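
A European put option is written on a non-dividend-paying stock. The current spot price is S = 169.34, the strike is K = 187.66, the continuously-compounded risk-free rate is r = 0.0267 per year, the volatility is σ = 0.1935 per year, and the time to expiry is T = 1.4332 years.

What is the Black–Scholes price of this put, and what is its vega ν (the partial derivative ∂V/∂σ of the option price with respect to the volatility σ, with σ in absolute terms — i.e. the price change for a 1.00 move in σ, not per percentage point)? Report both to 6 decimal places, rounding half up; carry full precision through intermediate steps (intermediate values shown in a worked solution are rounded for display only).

σ√T = 0.1935·√1.4332 = 0.231651
d₁ = (ln(S/K) + (r+σ²/2)T) / (σ√T) = (ln(169.34/187.66) + (0.0267+0.1935²/2)·1.4332) / 0.231651 = (-0.102723 + 0.065098) / 0.231651 = -0.162424
d₂ = d₁ − σ√T = -0.162424 − 0.231651 = -0.394075
e^{−rT} = e^{−0.0267·1.4332} = 0.962456
N(−d₁) = 0.564514,  N(−d₂) = 0.653237
Put price V = K·e^{−rT}·N(−d₂) − S·N(−d₁) = 117.984173 − 95.594812 = 22.389361
φ(d₁) = (1/√(2π))·e^{−d₁²/2} = 0.393714
ν = S·φ(d₁)·√T = 79.816803

price = 22.389361
ν = 79.816803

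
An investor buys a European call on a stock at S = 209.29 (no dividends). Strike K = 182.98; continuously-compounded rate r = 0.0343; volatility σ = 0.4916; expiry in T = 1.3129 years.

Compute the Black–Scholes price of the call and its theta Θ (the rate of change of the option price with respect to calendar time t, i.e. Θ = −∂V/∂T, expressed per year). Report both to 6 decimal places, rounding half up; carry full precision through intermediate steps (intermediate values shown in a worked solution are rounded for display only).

price = 61.868604
Θ = -18.047886

σ√T = 0.4916·√1.3129 = 0.563284
d₁ = (ln(S/K) + (r+σ²/2)T) / (σ√T) = (ln(209.29/182.98) + (0.0343+0.4916²/2)·1.3129) / 0.563284 = (0.134344 + 0.203677) / 0.563284 = 0.600090
d₂ = d₁ − σ√T = 0.600090 − 0.563284 = 0.036805
e^{−rT} = e^{−0.0343·1.3129} = 0.955966
N(d₁) = 0.725777,  N(d₂) = 0.514680
Call price V = S·N(d₁) − K·e^{−rT}·N(d₂) = 151.897815 − 90.029211 = 61.868604
φ(d₁) = (1/√(2π))·e^{−d₁²/2} = 0.333207
Θ = −S·φ(d₁)·σ/(2√T) − r·K·e^{−rT}·N(d₂) = −14.959884 − 3.088002 = -18.047886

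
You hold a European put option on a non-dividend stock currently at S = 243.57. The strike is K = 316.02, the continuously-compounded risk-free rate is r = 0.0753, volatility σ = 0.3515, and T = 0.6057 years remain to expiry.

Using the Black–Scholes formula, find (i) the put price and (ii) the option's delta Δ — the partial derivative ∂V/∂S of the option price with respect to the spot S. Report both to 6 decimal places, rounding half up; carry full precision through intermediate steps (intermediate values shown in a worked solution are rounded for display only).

σ√T = 0.3515·√0.6057 = 0.273561
d₁ = (ln(S/K) + (r+σ²/2)T) / (σ√T) = (ln(243.57/316.02) + (0.0753+0.3515²/2)·0.6057) / 0.273561 = (-0.260401 + 0.083027) / 0.273561 = -0.648390
d₂ = d₁ − σ√T = -0.648390 − 0.273561 = -0.921951
e^{−rT} = e^{−0.0753·0.6057} = 0.955415
N(−d₁) = 0.741634,  N(−d₂) = 0.821723
Put price V = K·e^{−rT}·N(−d₂) − S·N(−d₁) = 248.103052 − 180.639683 = 67.463369
Δ = −N(−d₁) = -0.741634

price = 67.463369
Δ = -0.741634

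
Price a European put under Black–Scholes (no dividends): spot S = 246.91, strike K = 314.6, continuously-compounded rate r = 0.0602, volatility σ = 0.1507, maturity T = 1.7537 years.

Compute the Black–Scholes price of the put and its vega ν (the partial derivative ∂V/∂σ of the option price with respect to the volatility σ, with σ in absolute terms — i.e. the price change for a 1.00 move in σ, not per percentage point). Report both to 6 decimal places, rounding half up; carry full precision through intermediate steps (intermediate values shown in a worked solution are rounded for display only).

price = 43.880109
ν = 109.914926

σ√T = 0.1507·√1.7537 = 0.199568
d₁ = (ln(S/K) + (r+σ²/2)T) / (σ√T) = (ln(246.91/314.6) + (0.0602+0.1507²/2)·1.7537) / 0.199568 = (-0.242278 + 0.125486) / 0.199568 = -0.585222
d₂ = d₁ − σ√T = -0.585222 − 0.199568 = -0.784790
e^{−rT} = e^{−0.0602·1.7537} = 0.899809
N(−d₁) = 0.720801,  N(−d₂) = 0.783712
Put price V = K·e^{−rT}·N(−d₂) − S·N(−d₁) = 221.853060 − 177.972951 = 43.880109
φ(d₁) = (1/√(2π))·e^{−d₁²/2} = 0.336156
ν = S·φ(d₁)·√T = 109.914926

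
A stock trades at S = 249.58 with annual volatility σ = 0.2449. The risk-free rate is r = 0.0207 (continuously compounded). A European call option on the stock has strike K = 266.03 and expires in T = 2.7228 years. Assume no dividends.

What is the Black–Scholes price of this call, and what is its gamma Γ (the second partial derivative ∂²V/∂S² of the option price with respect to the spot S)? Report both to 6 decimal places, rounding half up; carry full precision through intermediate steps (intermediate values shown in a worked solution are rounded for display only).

σ√T = 0.2449·√2.7228 = 0.404107
d₁ = (ln(S/K) + (r+σ²/2)T) / (σ√T) = (ln(249.58/266.03) + (0.0207+0.2449²/2)·2.7228) / 0.404107 = (-0.063830 + 0.138013) / 0.404107 = 0.183574
d₂ = d₁ − σ√T = 0.183574 − 0.404107 = -0.220533
e^{−rT} = e^{−0.0207·2.7228} = 0.945197
N(d₁) = 0.572826,  N(d₂) = 0.412728
Call price V = S·N(d₁) − K·e^{−rT}·N(d₂) = 142.965988 − 103.780779 = 39.185209
φ(d₁) = (1/√(2π))·e^{−d₁²/2} = 0.392277
Γ = φ(d₁) / (S·σ·√T) = 0.003889

price = 39.185209
Γ = 0.003889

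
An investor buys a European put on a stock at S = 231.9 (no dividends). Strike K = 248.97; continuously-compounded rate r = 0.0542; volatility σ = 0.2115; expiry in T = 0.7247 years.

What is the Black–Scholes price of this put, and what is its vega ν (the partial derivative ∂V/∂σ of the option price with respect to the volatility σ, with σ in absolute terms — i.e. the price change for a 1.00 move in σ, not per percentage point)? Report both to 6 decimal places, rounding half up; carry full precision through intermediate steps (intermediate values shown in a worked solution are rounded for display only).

price = 20.904477
ν = 78.464388

σ√T = 0.2115·√0.7247 = 0.180048
d₁ = (ln(S/K) + (r+σ²/2)T) / (σ√T) = (ln(231.9/248.97) + (0.0542+0.2115²/2)·0.7247) / 0.180048 = (-0.071026 + 0.055487) / 0.180048 = -0.086303
d₂ = d₁ − σ√T = -0.086303 − 0.180048 = -0.266351
e^{−rT} = e^{−0.0542·0.7247} = 0.961483
N(−d₁) = 0.534387,  N(−d₂) = 0.605016
Put price V = K·e^{−rT}·N(−d₂) − S·N(−d₁) = 144.828857 − 123.924380 = 20.904477
φ(d₁) = (1/√(2π))·e^{−d₁²/2} = 0.397459
ν = S·φ(d₁)·√T = 78.464388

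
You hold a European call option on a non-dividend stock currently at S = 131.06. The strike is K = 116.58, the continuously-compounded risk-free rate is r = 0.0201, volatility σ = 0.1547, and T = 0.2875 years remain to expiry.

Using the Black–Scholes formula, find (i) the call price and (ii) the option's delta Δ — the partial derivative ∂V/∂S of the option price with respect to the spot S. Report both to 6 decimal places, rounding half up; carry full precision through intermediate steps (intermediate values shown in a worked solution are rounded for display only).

price = 15.464308
Δ = 0.936069

σ√T = 0.1547·√0.2875 = 0.082949
d₁ = (ln(S/K) + (r+σ²/2)T) / (σ√T) = (ln(131.06/116.58) + (0.0201+0.1547²/2)·0.2875) / 0.082949 = (0.117078 + 0.009219) / 0.082949 = 1.522587
d₂ = d₁ − σ√T = 1.522587 − 0.082949 = 1.439638
e^{−rT} = e^{−0.0201·0.2875} = 0.994238
N(d₁) = 0.936069,  N(d₂) = 0.925015
Call price V = S·N(d₁) − K·e^{−rT}·N(d₂) = 122.681194 − 107.216886 = 15.464308
Δ = N(d₁) = 0.936069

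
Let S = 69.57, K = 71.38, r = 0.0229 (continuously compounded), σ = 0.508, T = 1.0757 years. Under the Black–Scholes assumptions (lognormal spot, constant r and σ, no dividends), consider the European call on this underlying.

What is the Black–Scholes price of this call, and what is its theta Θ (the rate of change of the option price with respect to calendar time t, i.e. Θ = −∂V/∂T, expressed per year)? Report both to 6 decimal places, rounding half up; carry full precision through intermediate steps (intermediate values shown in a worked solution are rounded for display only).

σ√T = 0.508·√1.0757 = 0.526877
d₁ = (ln(S/K) + (r+σ²/2)T) / (σ√T) = (ln(69.57/71.38) + (0.0229+0.508²/2)·1.0757) / 0.526877 = (-0.025684 + 0.163433) / 0.526877 = 0.261444
d₂ = d₁ − σ√T = 0.261444 − 0.526877 = -0.265433
e^{−rT} = e^{−0.0229·1.0757} = 0.975667
N(d₁) = 0.603125,  N(d₂) = 0.395338
Call price V = S·N(d₁) − K·e^{−rT}·N(d₂) = 41.959408 − 27.532581 = 14.426827
φ(d₁) = (1/√(2π))·e^{−d₁²/2} = 0.385538
Θ = −S·φ(d₁)·σ/(2√T) − r·K·e^{−rT}·N(d₂) = −6.568671 − 0.630496 = -7.199167

price = 14.426827
Θ = -7.199167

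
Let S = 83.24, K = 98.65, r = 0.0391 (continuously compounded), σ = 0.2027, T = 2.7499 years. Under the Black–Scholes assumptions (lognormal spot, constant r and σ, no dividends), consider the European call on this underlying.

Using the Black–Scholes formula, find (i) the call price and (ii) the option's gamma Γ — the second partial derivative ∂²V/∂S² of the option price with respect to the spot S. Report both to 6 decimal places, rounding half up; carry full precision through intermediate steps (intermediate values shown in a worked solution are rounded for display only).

σ√T = 0.2027·√2.7499 = 0.336134
d₁ = (ln(S/K) + (r+σ²/2)T) / (σ√T) = (ln(83.24/98.65) + (0.0391+0.2027²/2)·2.7499) / 0.336134 = (-0.169850 + 0.164014) / 0.336134 = -0.017363
d₂ = d₁ − σ√T = -0.017363 − 0.336134 = -0.353496
e^{−rT} = e^{−0.0391·2.7499} = 0.898058
N(d₁) = 0.493074,  N(d₂) = 0.361858
Call price V = S·N(d₁) − K·e^{−rT}·N(d₂) = 41.043451 − 32.058236 = 8.985215
φ(d₁) = (1/√(2π))·e^{−d₁²/2} = 0.398882
Γ = φ(d₁) / (S·σ·√T) = 0.014256

price = 8.985215
Γ = 0.014256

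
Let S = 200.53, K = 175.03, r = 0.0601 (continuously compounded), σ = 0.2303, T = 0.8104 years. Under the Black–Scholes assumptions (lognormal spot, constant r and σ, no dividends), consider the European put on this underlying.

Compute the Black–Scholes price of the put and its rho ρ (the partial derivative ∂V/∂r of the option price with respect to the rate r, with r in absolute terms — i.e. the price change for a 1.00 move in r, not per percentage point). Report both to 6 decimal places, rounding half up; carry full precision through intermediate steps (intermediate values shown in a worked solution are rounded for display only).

σ√T = 0.2303·√0.8104 = 0.207321
d₁ = (ln(S/K) + (r+σ²/2)T) / (σ√T) = (ln(200.53/175.03) + (0.0601+0.2303²/2)·0.8104) / 0.207321 = (0.136006 + 0.070196) / 0.207321 = 0.994604
d₂ = d₁ − σ√T = 0.994604 − 0.207321 = 0.787283
e^{−rT} = e^{−0.0601·0.8104} = 0.952462
N(−d₁) = 0.159964,  N(−d₂) = 0.215558
Put price V = K·e^{−rT}·N(−d₂) − S·N(−d₁) = 35.935558 − 32.077652 = 3.857906
ρ = −K·T·e^{−rT}·N(−d₂) = -29.122177

price = 3.857906
ρ = -29.122177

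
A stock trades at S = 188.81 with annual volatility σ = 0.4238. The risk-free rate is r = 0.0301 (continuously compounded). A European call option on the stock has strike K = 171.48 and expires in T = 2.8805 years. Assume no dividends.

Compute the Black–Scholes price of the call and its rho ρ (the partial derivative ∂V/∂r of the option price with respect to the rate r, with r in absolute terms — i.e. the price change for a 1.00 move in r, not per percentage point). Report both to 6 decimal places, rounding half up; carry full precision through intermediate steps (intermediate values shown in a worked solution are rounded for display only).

price = 65.877758
ρ = 207.480809

σ√T = 0.4238·√2.8805 = 0.719275
d₁ = (ln(S/K) + (r+σ²/2)T) / (σ√T) = (ln(188.81/171.48) + (0.0301+0.4238²/2)·2.8805) / 0.719275 = (0.096275 + 0.345381) / 0.719275 = 0.614029
d₂ = d₁ − σ√T = 0.614029 − 0.719275 = -0.105246
e^{−rT} = e^{−0.0301·2.8805} = 0.916949
N(d₁) = 0.730402,  N(d₂) = 0.458090
Call price V = S·N(d₁) − K·e^{−rT}·N(d₂) = 137.907201 − 72.029442 = 65.877758
ρ = K·T·e^{−rT}·N(d₂) = 207.480809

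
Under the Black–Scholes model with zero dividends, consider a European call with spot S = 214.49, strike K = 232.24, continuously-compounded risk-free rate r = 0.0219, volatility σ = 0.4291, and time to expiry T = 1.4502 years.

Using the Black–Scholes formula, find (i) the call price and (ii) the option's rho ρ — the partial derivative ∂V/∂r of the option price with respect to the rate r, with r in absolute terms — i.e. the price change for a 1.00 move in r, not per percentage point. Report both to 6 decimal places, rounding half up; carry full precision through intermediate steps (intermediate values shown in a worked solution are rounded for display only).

σ√T = 0.4291·√1.4502 = 0.516740
d₁ = (ln(S/K) + (r+σ²/2)T) / (σ√T) = (ln(214.49/232.24) + (0.0219+0.4291²/2)·1.4502) / 0.516740 = (-0.079508 + 0.165270) / 0.516740 = 0.165966
d₂ = d₁ − σ√T = 0.165966 − 0.516740 = -0.350774
e^{−rT} = e^{−0.0219·1.4502} = 0.968740
N(d₁) = 0.565908,  N(d₂) = 0.362879
Call price V = S·N(d₁) − K·e^{−rT}·N(d₂) = 121.381668 − 81.640533 = 39.741135
ρ = K·T·e^{−rT}·N(d₂) = 118.395101

price = 39.741135
ρ = 118.395101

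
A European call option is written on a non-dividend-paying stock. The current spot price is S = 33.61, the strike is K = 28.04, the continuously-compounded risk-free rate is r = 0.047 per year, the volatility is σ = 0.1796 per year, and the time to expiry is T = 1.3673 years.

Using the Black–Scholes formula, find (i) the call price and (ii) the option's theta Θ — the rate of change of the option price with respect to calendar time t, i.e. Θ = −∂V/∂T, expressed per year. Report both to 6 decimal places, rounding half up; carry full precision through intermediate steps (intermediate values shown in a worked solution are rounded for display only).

σ√T = 0.1796·√1.3673 = 0.210009
d₁ = (ln(S/K) + (r+σ²/2)T) / (σ√T) = (ln(33.61/28.04) + (0.047+0.1796²/2)·1.3673) / 0.210009 = (0.181192 + 0.086315) / 0.210009 = 1.273785
d₂ = d₁ − σ√T = 1.273785 − 0.210009 = 1.063776
e^{−rT} = e^{−0.047·1.3673} = 0.937758
N(d₁) = 0.898630,  N(d₂) = 0.856285
Call price V = S·N(d₁) − K·e^{−rT}·N(d₂) = 30.202963 − 22.515791 = 7.687172
φ(d₁) = (1/√(2π))·e^{−d₁²/2} = 0.177248
Θ = −S·φ(d₁)·σ/(2√T) − r·K·e^{−rT}·N(d₂) = −0.457504 − 1.058242 = -1.515747

price = 7.687172
Θ = -1.515747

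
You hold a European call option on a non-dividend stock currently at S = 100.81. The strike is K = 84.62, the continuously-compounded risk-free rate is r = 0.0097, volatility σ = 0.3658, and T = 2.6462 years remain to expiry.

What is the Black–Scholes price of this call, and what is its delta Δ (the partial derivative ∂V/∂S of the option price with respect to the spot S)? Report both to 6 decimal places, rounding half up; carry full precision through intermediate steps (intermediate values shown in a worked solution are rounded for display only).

σ√T = 0.3658·√2.6462 = 0.595052
d₁ = (ln(S/K) + (r+σ²/2)T) / (σ√T) = (ln(100.81/84.62) + (0.0097+0.3658²/2)·2.6462) / 0.595052 = (0.175067 + 0.202712) / 0.595052 = 0.634866
d₂ = d₁ − σ√T = 0.634866 − 0.595052 = 0.039814
e^{−rT} = e^{−0.0097·2.6462} = 0.974658
N(d₁) = 0.737242,  N(d₂) = 0.515879
Call price V = S·N(d₁) − K·e^{−rT}·N(d₂) = 74.321387 − 42.547461 = 31.773926
Δ = N(d₁) = 0.737242

price = 31.773926
Δ = 0.737242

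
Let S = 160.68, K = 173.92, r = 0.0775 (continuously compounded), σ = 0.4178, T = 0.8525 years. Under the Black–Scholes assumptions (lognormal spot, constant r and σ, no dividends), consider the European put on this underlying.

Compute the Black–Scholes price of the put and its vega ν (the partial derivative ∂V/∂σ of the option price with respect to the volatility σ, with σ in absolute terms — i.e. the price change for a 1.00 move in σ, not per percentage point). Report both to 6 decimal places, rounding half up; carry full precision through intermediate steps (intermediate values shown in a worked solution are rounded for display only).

σ√T = 0.4178·√0.8525 = 0.385759
d₁ = (ln(S/K) + (r+σ²/2)T) / (σ√T) = (ln(160.68/173.92) + (0.0775+0.4178²/2)·0.8525) / 0.385759 = (-0.079181 + 0.140474) / 0.385759 = 0.158889
d₂ = d₁ − σ√T = 0.158889 − 0.385759 = -0.226869
e^{−rT} = e^{−0.0775·0.8525} = 0.936067
N(−d₁) = 0.436878,  N(−d₂) = 0.589737
Put price V = K·e^{−rT}·N(−d₂) − S·N(−d₁) = 96.009628 − 70.197552 = 25.812076
φ(d₁) = (1/√(2π))·e^{−d₁²/2} = 0.393938
ν = S·φ(d₁)·√T = 58.443607

price = 25.812076
ν = 58.443607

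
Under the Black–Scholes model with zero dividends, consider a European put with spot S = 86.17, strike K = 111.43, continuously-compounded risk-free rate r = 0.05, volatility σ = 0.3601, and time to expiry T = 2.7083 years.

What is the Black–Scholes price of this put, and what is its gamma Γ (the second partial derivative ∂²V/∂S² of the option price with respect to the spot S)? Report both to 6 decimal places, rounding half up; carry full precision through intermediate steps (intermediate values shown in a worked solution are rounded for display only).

price = 27.385824
Γ = 0.007780

σ√T = 0.3601·√2.7083 = 0.592613
d₁ = (ln(S/K) + (r+σ²/2)T) / (σ√T) = (ln(86.17/111.43) + (0.05+0.3601²/2)·2.7083) / 0.592613 = (-0.257075 + 0.311010) / 0.592613 = 0.091014
d₂ = d₁ − σ√T = 0.091014 − 0.592613 = -0.501600
e^{−rT} = e^{−0.05·2.7083} = 0.873353
N(−d₁) = 0.463741,  N(−d₂) = 0.692026
Put price V = K·e^{−rT}·N(−d₂) − S·N(−d₁) = 67.346378 − 39.960555 = 27.385824
φ(d₁) = (1/√(2π))·e^{−d₁²/2} = 0.397293
Γ = φ(d₁) / (S·σ·√T) = 0.007780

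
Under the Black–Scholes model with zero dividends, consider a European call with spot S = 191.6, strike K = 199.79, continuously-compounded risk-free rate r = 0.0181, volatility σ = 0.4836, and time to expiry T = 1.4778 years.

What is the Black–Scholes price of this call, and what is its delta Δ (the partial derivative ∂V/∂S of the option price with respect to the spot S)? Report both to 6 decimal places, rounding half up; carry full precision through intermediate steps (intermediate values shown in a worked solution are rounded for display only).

price = 43.190833
Δ = 0.605744

σ√T = 0.4836·√1.4778 = 0.587887
d₁ = (ln(S/K) + (r+σ²/2)T) / (σ√T) = (ln(191.6/199.79) + (0.0181+0.4836²/2)·1.4778) / 0.587887 = (-0.041857 + 0.199554) / 0.587887 = 0.268244
d₂ = d₁ − σ√T = 0.268244 − 0.587887 = -0.319644
e^{−rT} = e^{−0.0181·1.4778} = 0.973606
N(d₁) = 0.605744,  N(d₂) = 0.374619
Call price V = S·N(d₁) − K·e^{−rT}·N(d₂) = 116.060566 − 72.869733 = 43.190833
Δ = N(d₁) = 0.605744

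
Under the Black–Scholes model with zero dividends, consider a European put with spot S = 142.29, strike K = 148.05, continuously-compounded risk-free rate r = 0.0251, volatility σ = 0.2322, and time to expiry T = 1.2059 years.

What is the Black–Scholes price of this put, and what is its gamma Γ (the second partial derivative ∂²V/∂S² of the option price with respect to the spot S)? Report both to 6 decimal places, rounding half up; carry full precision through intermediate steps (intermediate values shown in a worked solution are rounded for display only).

price = 15.186420
Γ = 0.010951

σ√T = 0.2322·√1.2059 = 0.254987
d₁ = (ln(S/K) + (r+σ²/2)T) / (σ√T) = (ln(142.29/148.05) + (0.0251+0.2322²/2)·1.2059) / 0.254987 = (-0.039683 + 0.062777) / 0.254987 = 0.090571
d₂ = d₁ − σ√T = 0.090571 − 0.254987 = -0.164416
e^{−rT} = e^{−0.0251·1.2059} = 0.970185
N(−d₁) = 0.463917,  N(−d₂) = 0.565298
Put price V = K·e^{−rT}·N(−d₂) − S·N(−d₁) = 81.197131 − 66.010712 = 15.186420
φ(d₁) = (1/√(2π))·e^{−d₁²/2} = 0.397309
Γ = φ(d₁) / (S·σ·√T) = 0.010951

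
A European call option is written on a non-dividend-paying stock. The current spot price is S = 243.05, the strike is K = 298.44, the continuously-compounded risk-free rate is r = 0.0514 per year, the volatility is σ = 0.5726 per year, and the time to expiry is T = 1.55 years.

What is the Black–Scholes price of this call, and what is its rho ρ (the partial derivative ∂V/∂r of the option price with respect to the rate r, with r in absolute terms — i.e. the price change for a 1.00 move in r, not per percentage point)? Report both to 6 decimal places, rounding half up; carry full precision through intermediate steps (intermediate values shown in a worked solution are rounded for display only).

price = 57.019607
ρ = 126.921645

σ√T = 0.5726·√1.55 = 0.712881
d₁ = (ln(S/K) + (r+σ²/2)T) / (σ√T) = (ln(243.05/298.44) + (0.0514+0.5726²/2)·1.55) / 0.712881 = (-0.205302 + 0.333770) / 0.712881 = 0.180210
d₂ = d₁ − σ√T = 0.180210 − 0.712881 = -0.532672
e^{−rT} = e^{−0.0514·1.55} = 0.923421
N(d₁) = 0.571506,  N(d₂) = 0.297130
Call price V = S·N(d₁) − K·e^{−rT}·N(d₂) = 138.904540 − 81.884933 = 57.019607
ρ = K·T·e^{−rT}·N(d₂) = 126.921645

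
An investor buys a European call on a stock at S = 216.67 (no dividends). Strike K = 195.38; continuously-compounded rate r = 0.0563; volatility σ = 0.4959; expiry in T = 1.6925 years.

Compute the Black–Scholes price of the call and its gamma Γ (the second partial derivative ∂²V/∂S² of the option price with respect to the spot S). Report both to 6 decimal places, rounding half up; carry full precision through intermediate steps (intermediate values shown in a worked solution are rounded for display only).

price = 71.656063
Γ = 0.002339

σ√T = 0.4959·√1.6925 = 0.645147
d₁ = (ln(S/K) + (r+σ²/2)T) / (σ√T) = (ln(216.67/195.38) + (0.0563+0.4959²/2)·1.6925) / 0.645147 = (0.103429 + 0.303395) / 0.645147 = 0.630591
d₂ = d₁ − σ√T = 0.630591 − 0.645147 = -0.014555
e^{−rT} = e^{−0.0563·1.6925} = 0.909111
N(d₁) = 0.735846,  N(d₂) = 0.494193
Call price V = S·N(d₁) − K·e^{−rT}·N(d₂) = 159.435783 − 87.779720 = 71.656063
φ(d₁) = (1/√(2π))·e^{−d₁²/2} = 0.327011
Γ = φ(d₁) / (S·σ·√T) = 0.002339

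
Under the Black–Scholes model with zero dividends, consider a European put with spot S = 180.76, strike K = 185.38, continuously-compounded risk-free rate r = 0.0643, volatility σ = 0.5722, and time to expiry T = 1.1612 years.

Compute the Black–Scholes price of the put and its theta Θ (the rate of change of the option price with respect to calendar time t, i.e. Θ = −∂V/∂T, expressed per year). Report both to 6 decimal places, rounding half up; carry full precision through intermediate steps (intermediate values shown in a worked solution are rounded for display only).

σ√T = 0.5722·√1.1612 = 0.616597
d₁ = (ln(S/K) + (r+σ²/2)T) / (σ√T) = (ln(180.76/185.38) + (0.0643+0.5722²/2)·1.1612) / 0.616597 = (-0.025238 + 0.264761) / 0.616597 = 0.388460
d₂ = d₁ − σ√T = 0.388460 − 0.616597 = -0.228137
e^{−rT} = e^{−0.0643·1.1612} = 0.928054
N(−d₁) = 0.348838,  N(−d₂) = 0.590230
Put price V = K·e^{−rT}·N(−d₂) − S·N(−d₁) = 101.544749 − 63.055902 = 38.488847
φ(d₁) = (1/√(2π))·e^{−d₁²/2} = 0.369949
Θ = −S·φ(d₁)·σ/(2√T) + r·K·e^{−rT}·N(−d₂) = −17.754519 + 6.529327 = -11.225192

price = 38.488847
Θ = -11.225192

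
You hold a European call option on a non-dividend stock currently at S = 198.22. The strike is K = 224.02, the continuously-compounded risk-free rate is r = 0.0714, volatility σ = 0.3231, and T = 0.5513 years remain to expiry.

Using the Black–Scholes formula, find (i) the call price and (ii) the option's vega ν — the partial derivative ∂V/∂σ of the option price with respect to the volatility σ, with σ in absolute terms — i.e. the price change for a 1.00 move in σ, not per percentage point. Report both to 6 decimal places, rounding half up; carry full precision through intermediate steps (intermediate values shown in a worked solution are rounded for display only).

price = 12.331265
ν = 57.234771

σ√T = 0.3231·√0.5513 = 0.239900
d₁ = (ln(S/K) + (r+σ²/2)T) / (σ√T) = (ln(198.22/224.02) + (0.0714+0.3231²/2)·0.5513) / 0.239900 = (-0.122358 + 0.068139) / 0.239900 = -0.226006
d₂ = d₁ − σ√T = -0.226006 − 0.239900 = -0.465906
e^{−rT} = e^{−0.0714·0.5513} = 0.961402
N(d₁) = 0.410598,  N(d₂) = 0.320641
Call price V = S·N(d₁) − K·e^{−rT}·N(d₂) = 81.388822 − 69.057557 = 12.331265
φ(d₁) = (1/√(2π))·e^{−d₁²/2} = 0.388883
ν = S·φ(d₁)·√T = 57.234771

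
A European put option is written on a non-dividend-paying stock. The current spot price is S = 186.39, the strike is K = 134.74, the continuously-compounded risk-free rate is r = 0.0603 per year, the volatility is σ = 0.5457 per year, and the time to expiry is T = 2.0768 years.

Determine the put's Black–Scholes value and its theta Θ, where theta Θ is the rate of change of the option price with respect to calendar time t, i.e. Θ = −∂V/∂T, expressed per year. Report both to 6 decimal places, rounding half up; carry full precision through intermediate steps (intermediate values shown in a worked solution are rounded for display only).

σ√T = 0.5457·√2.0768 = 0.786414
d₁ = (ln(S/K) + (r+σ²/2)T) / (σ√T) = (ln(186.39/134.74) + (0.0603+0.5457²/2)·2.0768) / 0.786414 = (0.324494 + 0.434455) / 0.786414 = 0.965075
d₂ = d₁ − σ√T = 0.965075 − 0.786414 = 0.178661
e^{−rT} = e^{−0.0603·2.0768} = 0.882293
N(−d₁) = 0.167254,  N(−d₂) = 0.429102
Put price V = K·e^{−rT}·N(−d₂) − S·N(−d₁) = 51.011698 − 31.174386 = 19.837311
φ(d₁) = (1/√(2π))·e^{−d₁²/2} = 0.250418
Θ = −S·φ(d₁)·σ/(2√T) + r·K·e^{−rT}·N(−d₂) = −8.837202 + 3.076005 = -5.761196

price = 19.837311
Θ = -5.761196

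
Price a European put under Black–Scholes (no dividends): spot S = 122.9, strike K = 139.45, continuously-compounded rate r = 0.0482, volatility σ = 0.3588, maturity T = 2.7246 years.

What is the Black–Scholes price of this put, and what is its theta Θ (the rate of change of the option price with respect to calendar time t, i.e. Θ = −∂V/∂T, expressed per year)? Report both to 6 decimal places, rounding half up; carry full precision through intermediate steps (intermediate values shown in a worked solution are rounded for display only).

σ√T = 0.3588·√2.7246 = 0.592248
d₁ = (ln(S/K) + (r+σ²/2)T) / (σ√T) = (ln(122.9/139.45) + (0.0482+0.3588²/2)·2.7246) / 0.592248 = (-0.126335 + 0.306705) / 0.592248 = 0.304551
d₂ = d₁ − σ√T = 0.304551 − 0.592248 = -0.287698
e^{−rT} = e^{−0.0482·2.7246} = 0.876932
N(−d₁) = 0.380354,  N(−d₂) = 0.613211
Put price V = K·e^{−rT}·N(−d₂) − S·N(−d₁) = 74.988442 − 46.745529 = 28.242913
φ(d₁) = (1/√(2π))·e^{−d₁²/2} = 0.380864
Θ = −S·φ(d₁)·σ/(2√T) + r·K·e^{−rT}·N(−d₂) = −5.087359 + 3.614443 = -1.472916

price = 28.242913
Θ = -1.472916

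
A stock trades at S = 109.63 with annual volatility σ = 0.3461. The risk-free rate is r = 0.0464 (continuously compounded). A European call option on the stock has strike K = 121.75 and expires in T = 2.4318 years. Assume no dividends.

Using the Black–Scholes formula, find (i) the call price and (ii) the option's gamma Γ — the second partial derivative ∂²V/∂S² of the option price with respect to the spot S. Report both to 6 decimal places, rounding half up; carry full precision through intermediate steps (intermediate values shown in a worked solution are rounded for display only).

σ√T = 0.3461·√2.4318 = 0.539716
d₁ = (ln(S/K) + (r+σ²/2)T) / (σ√T) = (ln(109.63/121.75) + (0.0464+0.3461²/2)·2.4318) / 0.539716 = (-0.104859 + 0.258482) / 0.539716 = 0.284638
d₂ = d₁ − σ√T = 0.284638 − 0.539716 = -0.255078
e^{−rT} = e^{−0.0464·2.4318} = 0.893298
N(d₁) = 0.612039,  N(d₂) = 0.399331
Call price V = S·N(d₁) − K·e^{−rT}·N(d₂) = 67.097855 − 43.430858 = 23.666997
φ(d₁) = (1/√(2π))·e^{−d₁²/2} = 0.383104
Γ = φ(d₁) / (S·σ·√T) = 0.006475

price = 23.666997
Γ = 0.006475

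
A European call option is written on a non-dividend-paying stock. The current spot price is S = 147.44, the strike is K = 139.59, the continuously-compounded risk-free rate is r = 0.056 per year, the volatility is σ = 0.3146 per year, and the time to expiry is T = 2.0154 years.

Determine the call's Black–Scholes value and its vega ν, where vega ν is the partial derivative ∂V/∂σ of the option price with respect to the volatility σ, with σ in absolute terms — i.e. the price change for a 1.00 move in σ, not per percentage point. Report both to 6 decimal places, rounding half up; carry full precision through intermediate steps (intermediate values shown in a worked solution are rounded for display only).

price = 37.058108
ν = 69.810305

σ√T = 0.3146·√2.0154 = 0.446621
d₁ = (ln(S/K) + (r+σ²/2)T) / (σ√T) = (ln(147.44/139.59) + (0.056+0.3146²/2)·2.0154) / 0.446621 = (0.054712 + 0.212598) / 0.446621 = 0.598515
d₂ = d₁ − σ√T = 0.598515 − 0.446621 = 0.151894
e^{−rT} = e^{−0.056·2.0154} = 0.893274
N(d₁) = 0.725252,  N(d₂) = 0.560365
Call price V = S·N(d₁) − K·e^{−rT}·N(d₂) = 106.931120 − 69.873011 = 37.058108
φ(d₁) = (1/√(2π))·e^{−d₁²/2} = 0.333521
ν = S·φ(d₁)·√T = 69.810305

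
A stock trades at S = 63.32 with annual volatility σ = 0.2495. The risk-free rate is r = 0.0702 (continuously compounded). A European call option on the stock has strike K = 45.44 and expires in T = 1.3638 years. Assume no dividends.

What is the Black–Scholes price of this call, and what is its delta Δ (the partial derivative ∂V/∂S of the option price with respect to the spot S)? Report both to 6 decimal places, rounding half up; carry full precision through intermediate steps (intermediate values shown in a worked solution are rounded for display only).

price = 22.495199
Δ = 0.946633

σ√T = 0.2495·√1.3638 = 0.291371
d₁ = (ln(S/K) + (r+σ²/2)T) / (σ√T) = (ln(63.32/45.44) + (0.0702+0.2495²/2)·1.3638) / 0.291371 = (0.331808 + 0.138187) / 0.291371 = 1.613050
d₂ = d₁ − σ√T = 1.613050 − 0.291371 = 1.321680
e^{−rT} = e^{−0.0702·1.3638} = 0.908701
N(d₁) = 0.946633,  N(d₂) = 0.906863
Call price V = S·N(d₁) − K·e^{−rT}·N(d₂) = 59.940816 − 37.445618 = 22.495199
Δ = N(d₁) = 0.946633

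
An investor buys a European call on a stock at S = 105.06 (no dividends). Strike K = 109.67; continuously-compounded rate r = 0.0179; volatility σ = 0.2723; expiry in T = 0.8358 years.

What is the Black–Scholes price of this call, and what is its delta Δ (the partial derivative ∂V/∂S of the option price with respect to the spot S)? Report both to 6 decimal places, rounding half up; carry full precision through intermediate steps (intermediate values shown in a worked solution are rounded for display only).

σ√T = 0.2723·√0.8358 = 0.248942
d₁ = (ln(S/K) + (r+σ²/2)T) / (σ√T) = (ln(105.06/109.67) + (0.0179+0.2723²/2)·0.8358) / 0.248942 = (-0.042944 + 0.045947) / 0.248942 = 0.012062
d₂ = d₁ − σ√T = 0.012062 − 0.248942 = -0.236880
e^{−rT} = e^{−0.0179·0.8358} = 0.985151
N(d₁) = 0.504812,  N(d₂) = 0.406375
Call price V = S·N(d₁) − K·e^{−rT}·N(d₂) = 53.035539 − 43.905324 = 9.130215
Δ = N(d₁) = 0.504812

price = 9.130215
Δ = 0.504812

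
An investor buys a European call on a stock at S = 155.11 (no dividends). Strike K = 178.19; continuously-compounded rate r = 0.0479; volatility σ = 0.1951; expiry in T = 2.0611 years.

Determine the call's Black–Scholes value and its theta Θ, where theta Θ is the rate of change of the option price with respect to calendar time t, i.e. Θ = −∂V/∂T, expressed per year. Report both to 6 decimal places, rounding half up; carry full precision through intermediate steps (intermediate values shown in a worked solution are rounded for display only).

price = 14.642201
Θ = -7.210069

σ√T = 0.1951·√2.0611 = 0.280096
d₁ = (ln(S/K) + (r+σ²/2)T) / (σ√T) = (ln(155.11/178.19) + (0.0479+0.1951²/2)·2.0611) / 0.280096 = (-0.138716 + 0.137954) / 0.280096 = -0.002722
d₂ = d₁ − σ√T = -0.002722 − 0.280096 = -0.282817
e^{−rT} = e^{−0.0479·2.0611} = 0.905990
N(d₁) = 0.498914,  N(d₂) = 0.388658
Call price V = S·N(d₁) − K·e^{−rT}·N(d₂) = 77.386590 − 62.744389 = 14.642201
φ(d₁) = (1/√(2π))·e^{−d₁²/2} = 0.398941
Θ = −S·φ(d₁)·σ/(2√T) − r·K·e^{−rT}·N(d₂) = −4.204613 − 3.005456 = -7.210069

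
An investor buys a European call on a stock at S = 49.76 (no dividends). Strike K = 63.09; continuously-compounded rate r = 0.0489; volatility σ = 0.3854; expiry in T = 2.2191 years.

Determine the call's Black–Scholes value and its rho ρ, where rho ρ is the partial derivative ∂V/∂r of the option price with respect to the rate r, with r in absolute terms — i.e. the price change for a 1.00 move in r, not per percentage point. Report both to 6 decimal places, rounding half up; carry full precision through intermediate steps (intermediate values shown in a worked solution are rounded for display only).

σ√T = 0.3854·√2.2191 = 0.574117
d₁ = (ln(S/K) + (r+σ²/2)T) / (σ√T) = (ln(49.76/63.09) + (0.0489+0.3854²/2)·2.2191) / 0.574117 = (-0.237351 + 0.273319) / 0.574117 = 0.062650
d₂ = d₁ − σ√T = 0.062650 − 0.574117 = -0.511467
e^{−rT} = e^{−0.0489·2.2191} = 0.897166
N(d₁) = 0.524977,  N(d₂) = 0.304512
Call price V = S·N(d₁) − K·e^{−rT}·N(d₂) = 26.122865 − 17.236056 = 8.886809
ρ = K·T·e^{−rT}·N(d₂) = 38.248532

price = 8.886809
ρ = 38.248532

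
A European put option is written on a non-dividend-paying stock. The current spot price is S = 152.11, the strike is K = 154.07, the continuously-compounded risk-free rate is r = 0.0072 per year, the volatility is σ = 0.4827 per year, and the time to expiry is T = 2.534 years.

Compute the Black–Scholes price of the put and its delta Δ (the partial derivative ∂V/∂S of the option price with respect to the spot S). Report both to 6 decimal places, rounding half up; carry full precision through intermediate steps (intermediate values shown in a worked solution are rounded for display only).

σ√T = 0.4827·√2.534 = 0.768388
d₁ = (ln(S/K) + (r+σ²/2)T) / (σ√T) = (ln(152.11/154.07) + (0.0072+0.4827²/2)·2.534) / 0.768388 = (-0.012803 + 0.313455) / 0.768388 = 0.391276
d₂ = d₁ − σ√T = 0.391276 − 0.768388 = -0.377112
e^{−rT} = e^{−0.0072·2.534} = 0.981921
N(−d₁) = 0.347797,  N(−d₂) = 0.646955
Put price V = K·e^{−rT}·N(−d₂) − S·N(−d₁) = 97.874246 − 52.903344 = 44.970902
Δ = −N(−d₁) = -0.347797

price = 44.970902
Δ = -0.347797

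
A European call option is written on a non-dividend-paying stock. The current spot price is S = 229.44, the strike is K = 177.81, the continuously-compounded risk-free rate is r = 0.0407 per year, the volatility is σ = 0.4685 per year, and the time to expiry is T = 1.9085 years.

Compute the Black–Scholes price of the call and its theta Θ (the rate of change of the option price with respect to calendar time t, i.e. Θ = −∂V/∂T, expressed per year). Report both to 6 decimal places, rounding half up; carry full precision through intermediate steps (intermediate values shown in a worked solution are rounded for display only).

σ√T = 0.4685·√1.9085 = 0.647226
d₁ = (ln(S/K) + (r+σ²/2)T) / (σ√T) = (ln(229.44/177.81) + (0.0407+0.4685²/2)·1.9085) / 0.647226 = (0.254926 + 0.287126) / 0.647226 = 0.837502
d₂ = d₁ − σ√T = 0.837502 − 0.647226 = 0.190276
e^{−rT} = e^{−0.0407·1.9085} = 0.925264
N(d₁) = 0.798845,  N(d₂) = 0.575454
Call price V = S·N(d₁) − K·e^{−rT}·N(d₂) = 183.286915 − 94.674326 = 88.612589
φ(d₁) = (1/√(2π))·e^{−d₁²/2} = 0.280932
Θ = −S·φ(d₁)·σ/(2√T) − r·K·e^{−rT}·N(d₂) = −10.929586 − 3.853245 = -14.782831

price = 88.612589
Θ = -14.782831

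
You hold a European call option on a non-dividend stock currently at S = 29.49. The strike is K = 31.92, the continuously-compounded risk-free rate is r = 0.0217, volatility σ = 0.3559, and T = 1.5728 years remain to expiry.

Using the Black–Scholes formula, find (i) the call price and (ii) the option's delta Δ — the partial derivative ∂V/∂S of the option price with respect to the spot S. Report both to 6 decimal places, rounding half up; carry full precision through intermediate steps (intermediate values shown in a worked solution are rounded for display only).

price = 4.675005
Δ = 0.548643

σ√T = 0.3559·√1.5728 = 0.446339
d₁ = (ln(S/K) + (r+σ²/2)T) / (σ√T) = (ln(29.49/31.92) + (0.0217+0.3559²/2)·1.5728) / 0.446339 = (-0.079182 + 0.133739) / 0.446339 = 0.122233
d₂ = d₁ − σ√T = 0.122233 − 0.446339 = -0.324106
e^{−rT} = e^{−0.0217·1.5728} = 0.966446
N(d₁) = 0.548643,  N(d₂) = 0.372929
Call price V = S·N(d₁) − K·e^{−rT}·N(d₂) = 16.179477 − 11.504471 = 4.675005
Δ = N(d₁) = 0.548643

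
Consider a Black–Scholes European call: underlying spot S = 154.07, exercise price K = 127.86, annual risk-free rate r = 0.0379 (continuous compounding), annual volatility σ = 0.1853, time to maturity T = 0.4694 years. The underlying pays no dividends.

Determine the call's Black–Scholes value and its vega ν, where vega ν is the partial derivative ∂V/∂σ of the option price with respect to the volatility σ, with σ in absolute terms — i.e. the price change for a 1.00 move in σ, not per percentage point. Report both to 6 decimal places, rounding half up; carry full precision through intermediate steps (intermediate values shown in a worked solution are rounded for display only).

σ√T = 0.1853·√0.4694 = 0.126954
d₁ = (ln(S/K) + (r+σ²/2)T) / (σ√T) = (ln(154.07/127.86) + (0.0379+0.1853²/2)·0.4694) / 0.126954 = (0.186471 + 0.025849) / 0.126954 = 1.672415
d₂ = d₁ − σ√T = 1.672415 − 0.126954 = 1.545461
e^{−rT} = e^{−0.0379·0.4694} = 0.982367
N(d₁) = 0.952779,  N(d₂) = 0.938883
Call price V = S·N(d₁) − K·e^{−rT}·N(d₂) = 146.794623 − 117.928772 = 28.865850
φ(d₁) = (1/√(2π))·e^{−d₁²/2} = 0.098527
ν = S·φ(d₁)·√T = 10.400276

price = 28.865850
ν = 10.400276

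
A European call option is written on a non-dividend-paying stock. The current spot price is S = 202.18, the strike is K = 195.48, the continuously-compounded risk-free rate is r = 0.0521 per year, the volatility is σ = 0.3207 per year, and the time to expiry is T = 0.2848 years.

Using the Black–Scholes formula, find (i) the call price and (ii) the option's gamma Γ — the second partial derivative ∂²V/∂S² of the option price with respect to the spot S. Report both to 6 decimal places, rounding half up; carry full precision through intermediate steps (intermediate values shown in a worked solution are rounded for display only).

price = 18.786813
Γ = 0.010770

σ√T = 0.3207·√0.2848 = 0.171147
d₁ = (ln(S/K) + (r+σ²/2)T) / (σ√T) = (ln(202.18/195.48) + (0.0521+0.3207²/2)·0.2848) / 0.171147 = (0.033700 + 0.029484) / 0.171147 = 0.369180
d₂ = d₁ − σ√T = 0.369180 − 0.171147 = 0.198033
e^{−rT} = e^{−0.0521·0.2848} = 0.985271
N(d₁) = 0.644003,  N(d₂) = 0.578490
Call price V = S·N(d₁) − K·e^{−rT}·N(d₂) = 130.204581 − 111.417767 = 18.786813
φ(d₁) = (1/√(2π))·e^{−d₁²/2} = 0.372661
Γ = φ(d₁) / (S·σ·√T) = 0.010770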